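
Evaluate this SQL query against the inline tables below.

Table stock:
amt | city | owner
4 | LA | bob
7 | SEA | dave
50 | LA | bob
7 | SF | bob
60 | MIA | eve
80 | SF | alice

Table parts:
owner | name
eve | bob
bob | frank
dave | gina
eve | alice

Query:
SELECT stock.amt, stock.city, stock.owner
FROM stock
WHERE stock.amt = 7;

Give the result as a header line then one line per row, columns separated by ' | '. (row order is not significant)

After WHERE (2 rows):
stock.amt | stock.city | stock.owner
7 | SEA | dave
7 | SF | bob
After SELECT (2 rows):
stock.amt | stock.city | stock.owner
7 | SEA | dave
7 | SF | bob

== RESULT ==
stock.amt | stock.city | stock.owner
7 | SEA | dave
7 | SF | bob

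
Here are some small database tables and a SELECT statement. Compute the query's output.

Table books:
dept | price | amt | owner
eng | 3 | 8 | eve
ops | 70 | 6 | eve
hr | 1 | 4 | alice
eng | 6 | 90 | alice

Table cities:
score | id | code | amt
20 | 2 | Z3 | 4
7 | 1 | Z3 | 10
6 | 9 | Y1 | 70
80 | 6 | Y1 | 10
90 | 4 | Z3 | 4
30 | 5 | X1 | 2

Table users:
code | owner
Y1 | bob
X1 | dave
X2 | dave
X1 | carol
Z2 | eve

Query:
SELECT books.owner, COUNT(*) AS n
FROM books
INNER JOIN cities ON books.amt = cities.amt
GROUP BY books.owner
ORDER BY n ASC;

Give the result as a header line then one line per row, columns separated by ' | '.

== RESULT ==
books.owner | n
alice | 2

Derivation:
After JOIN cities (2 rows):
books.dept | books.price | books.amt | books.owner | cities.score | cities.id | cities.code | cities.amt
hr | 1 | 4 | alice | 20 | 2 | Z3 | 4
hr | 1 | 4 | alice | 90 | 4 | Z3 | 4
After GROUP BY (1 rows):
books.owner | n
alice | 2
After ORDER BY (1 rows):
books.owner | n
alice | 2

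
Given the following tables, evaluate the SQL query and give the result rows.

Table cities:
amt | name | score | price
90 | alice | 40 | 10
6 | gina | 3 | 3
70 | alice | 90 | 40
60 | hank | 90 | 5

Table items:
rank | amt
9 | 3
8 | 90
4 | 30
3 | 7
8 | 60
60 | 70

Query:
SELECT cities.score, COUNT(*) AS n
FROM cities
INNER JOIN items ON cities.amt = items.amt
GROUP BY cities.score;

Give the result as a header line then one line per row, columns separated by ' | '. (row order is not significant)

== RESULT ==
cities.score | n
40 | 1
90 | 2

Derivation:
After JOIN items (3 rows):
cities.amt | cities.name | cities.score | cities.price | items.rank | items.amt
90 | alice | 40 | 10 | 8 | 90
70 | alice | 90 | 40 | 60 | 70
60 | hank | 90 | 5 | 8 | 60
After GROUP BY (2 rows):
cities.score | n
40 | 1
90 | 2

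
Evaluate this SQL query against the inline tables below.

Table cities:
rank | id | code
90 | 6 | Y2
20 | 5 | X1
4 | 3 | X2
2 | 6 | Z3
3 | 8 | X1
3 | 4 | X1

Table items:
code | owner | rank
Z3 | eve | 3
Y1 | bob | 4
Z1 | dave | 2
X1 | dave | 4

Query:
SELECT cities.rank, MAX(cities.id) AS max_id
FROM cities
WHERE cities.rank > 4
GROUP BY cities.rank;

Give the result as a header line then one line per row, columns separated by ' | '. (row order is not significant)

== RESULT ==
cities.rank | max_id
90 | 6
20 | 5

Derivation:
After WHERE (2 rows):
cities.rank | cities.id | cities.code
90 | 6 | Y2
20 | 5 | X1
After GROUP BY (2 rows):
cities.rank | max_id
90 | 6
20 | 5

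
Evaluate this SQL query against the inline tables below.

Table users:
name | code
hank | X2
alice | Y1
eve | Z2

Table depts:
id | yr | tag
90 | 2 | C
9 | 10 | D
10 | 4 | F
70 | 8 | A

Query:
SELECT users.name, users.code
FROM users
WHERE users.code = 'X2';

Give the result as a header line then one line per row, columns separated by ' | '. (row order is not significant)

== RESULT ==
users.name | users.code
hank | X2

Derivation:
After WHERE (1 rows):
users.name | users.code
hank | X2
After SELECT (1 rows):
users.name | users.code
hank | X2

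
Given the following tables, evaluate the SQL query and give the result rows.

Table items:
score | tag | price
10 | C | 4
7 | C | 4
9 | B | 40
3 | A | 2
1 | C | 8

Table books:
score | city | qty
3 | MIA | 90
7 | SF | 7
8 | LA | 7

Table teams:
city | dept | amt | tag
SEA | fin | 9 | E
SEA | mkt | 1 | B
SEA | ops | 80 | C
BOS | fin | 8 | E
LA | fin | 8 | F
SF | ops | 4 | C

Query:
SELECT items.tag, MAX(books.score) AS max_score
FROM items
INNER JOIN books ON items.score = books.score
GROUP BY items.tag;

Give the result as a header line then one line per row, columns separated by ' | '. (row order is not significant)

== RESULT ==
items.tag | max_score
C | 7
A | 3

Derivation:
After JOIN books (2 rows):
items.score | items.tag | items.price | books.score | books.city | books.qty
7 | C | 4 | 7 | SF | 7
3 | A | 2 | 3 | MIA | 90
After GROUP BY (2 rows):
items.tag | max_score
C | 7
A | 3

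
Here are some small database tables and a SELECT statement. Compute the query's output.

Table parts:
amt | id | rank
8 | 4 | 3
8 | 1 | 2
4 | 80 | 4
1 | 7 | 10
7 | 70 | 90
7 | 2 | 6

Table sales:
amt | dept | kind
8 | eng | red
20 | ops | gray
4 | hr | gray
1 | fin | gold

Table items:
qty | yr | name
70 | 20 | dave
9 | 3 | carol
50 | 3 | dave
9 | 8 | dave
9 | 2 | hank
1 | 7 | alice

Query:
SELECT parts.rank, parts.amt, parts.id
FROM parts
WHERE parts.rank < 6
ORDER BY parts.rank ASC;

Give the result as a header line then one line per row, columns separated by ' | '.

== RESULT ==
parts.rank | parts.amt | parts.id
2 | 8 | 1
3 | 8 | 4
4 | 4 | 80

Derivation:
After WHERE (3 rows):
parts.amt | parts.id | parts.rank
8 | 4 | 3
8 | 1 | 2
4 | 80 | 4
After SELECT (3 rows):
parts.rank | parts.amt | parts.id
3 | 8 | 4
2 | 8 | 1
4 | 4 | 80
After ORDER BY (3 rows):
parts.rank | parts.amt | parts.id
2 | 8 | 1
3 | 8 | 4
4 | 4 | 80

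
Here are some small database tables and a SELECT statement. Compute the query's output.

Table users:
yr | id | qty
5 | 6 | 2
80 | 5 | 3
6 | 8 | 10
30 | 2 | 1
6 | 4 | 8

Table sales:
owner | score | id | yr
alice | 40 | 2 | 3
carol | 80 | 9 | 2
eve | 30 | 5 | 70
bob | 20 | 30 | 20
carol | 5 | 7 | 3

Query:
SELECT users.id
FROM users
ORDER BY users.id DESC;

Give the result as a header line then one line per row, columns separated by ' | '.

== RESULT ==
users.id
8
6
5
4
2

Derivation:
After SELECT (5 rows):
users.id
6
5
8
2
4
After ORDER BY (5 rows):
users.id
8
6
5
4
2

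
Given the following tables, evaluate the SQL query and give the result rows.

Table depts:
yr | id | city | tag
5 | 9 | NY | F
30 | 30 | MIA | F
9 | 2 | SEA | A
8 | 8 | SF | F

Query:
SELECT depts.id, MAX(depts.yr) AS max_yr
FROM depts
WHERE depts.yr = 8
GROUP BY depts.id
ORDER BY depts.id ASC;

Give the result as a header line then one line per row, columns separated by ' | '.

== RESULT ==
depts.id | max_yr
8 | 8

Derivation:
After WHERE (1 rows):
depts.yr | depts.id | depts.city | depts.tag
8 | 8 | SF | F
After GROUP BY (1 rows):
depts.id | max_yr
8 | 8
After ORDER BY (1 rows):
depts.id | max_yr
8 | 8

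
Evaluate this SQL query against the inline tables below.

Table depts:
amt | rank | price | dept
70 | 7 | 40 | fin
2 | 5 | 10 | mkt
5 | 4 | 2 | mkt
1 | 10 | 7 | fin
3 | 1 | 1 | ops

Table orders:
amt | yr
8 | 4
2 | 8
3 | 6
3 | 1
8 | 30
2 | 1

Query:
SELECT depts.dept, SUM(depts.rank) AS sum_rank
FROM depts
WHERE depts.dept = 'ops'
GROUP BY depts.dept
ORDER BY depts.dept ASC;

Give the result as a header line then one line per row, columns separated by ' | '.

== RESULT ==
depts.dept | sum_rank
ops | 1

Derivation:
After WHERE (1 rows):
depts.amt | depts.rank | depts.price | depts.dept
3 | 1 | 1 | ops
After GROUP BY (1 rows):
depts.dept | sum_rank
ops | 1
After ORDER BY (1 rows):
depts.dept | sum_rank
ops | 1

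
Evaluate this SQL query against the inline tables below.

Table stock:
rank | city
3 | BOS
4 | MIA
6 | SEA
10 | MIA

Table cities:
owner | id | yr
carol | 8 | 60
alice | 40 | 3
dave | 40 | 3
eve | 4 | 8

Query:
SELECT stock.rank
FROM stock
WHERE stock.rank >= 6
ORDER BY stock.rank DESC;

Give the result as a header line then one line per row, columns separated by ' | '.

== RESULT ==
stock.rank
10
6

Derivation:
After WHERE (2 rows):
stock.rank | stock.city
6 | SEA
10 | MIA
After SELECT (2 rows):
stock.rank
6
10
After ORDER BY (2 rows):
stock.rank
10
6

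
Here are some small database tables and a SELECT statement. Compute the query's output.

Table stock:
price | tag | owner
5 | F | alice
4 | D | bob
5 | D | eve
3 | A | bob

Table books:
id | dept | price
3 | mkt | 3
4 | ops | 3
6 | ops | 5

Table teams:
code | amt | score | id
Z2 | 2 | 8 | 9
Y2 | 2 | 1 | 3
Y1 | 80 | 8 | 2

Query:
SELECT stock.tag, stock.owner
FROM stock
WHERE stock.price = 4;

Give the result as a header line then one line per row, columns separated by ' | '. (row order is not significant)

== RESULT ==
stock.tag | stock.owner
D | bob

Derivation:
After WHERE (1 rows):
stock.price | stock.tag | stock.owner
4 | D | bob
After SELECT (1 rows):
stock.tag | stock.owner
D | bob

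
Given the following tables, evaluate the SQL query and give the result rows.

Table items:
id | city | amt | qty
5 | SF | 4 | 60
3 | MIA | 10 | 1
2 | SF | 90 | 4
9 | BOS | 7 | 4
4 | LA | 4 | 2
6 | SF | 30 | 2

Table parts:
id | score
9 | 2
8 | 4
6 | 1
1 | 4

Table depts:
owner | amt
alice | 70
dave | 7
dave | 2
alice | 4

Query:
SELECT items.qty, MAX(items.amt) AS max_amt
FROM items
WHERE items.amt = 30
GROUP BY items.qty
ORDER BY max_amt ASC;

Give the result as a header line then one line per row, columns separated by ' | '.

== RESULT ==
items.qty | max_amt
2 | 30

Derivation:
After WHERE (1 rows):
items.id | items.city | items.amt | items.qty
6 | SF | 30 | 2
After GROUP BY (1 rows):
items.qty | max_amt
2 | 30
After ORDER BY (1 rows):
items.qty | max_amt
2 | 30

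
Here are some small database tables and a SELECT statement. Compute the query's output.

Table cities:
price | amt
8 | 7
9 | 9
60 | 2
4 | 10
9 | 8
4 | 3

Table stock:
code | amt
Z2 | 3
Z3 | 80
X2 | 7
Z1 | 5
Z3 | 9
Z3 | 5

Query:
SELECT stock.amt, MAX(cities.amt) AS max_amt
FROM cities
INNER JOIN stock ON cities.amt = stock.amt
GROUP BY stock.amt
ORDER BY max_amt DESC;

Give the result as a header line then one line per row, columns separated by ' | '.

After JOIN stock (3 rows):
cities.price | cities.amt | stock.code | stock.amt
8 | 7 | X2 | 7
9 | 9 | Z3 | 9
4 | 3 | Z2 | 3
After GROUP BY (3 rows):
stock.amt | max_amt
7 | 7
9 | 9
3 | 3
After ORDER BY (3 rows):
stock.amt | max_amt
9 | 9
7 | 7
3 | 3

== RESULT ==
stock.amt | max_amt
9 | 9
7 | 7
3 | 3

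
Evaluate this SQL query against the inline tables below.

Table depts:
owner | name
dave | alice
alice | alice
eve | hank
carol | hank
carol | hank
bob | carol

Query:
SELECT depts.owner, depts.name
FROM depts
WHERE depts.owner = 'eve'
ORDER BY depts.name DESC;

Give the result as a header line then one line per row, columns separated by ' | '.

== RESULT ==
depts.owner | depts.name
eve | hank

Derivation:
After WHERE (1 rows):
depts.owner | depts.name
eve | hank
After SELECT (1 rows):
depts.owner | depts.name
eve | hank
After ORDER BY (1 rows):
depts.owner | depts.name
eve | hank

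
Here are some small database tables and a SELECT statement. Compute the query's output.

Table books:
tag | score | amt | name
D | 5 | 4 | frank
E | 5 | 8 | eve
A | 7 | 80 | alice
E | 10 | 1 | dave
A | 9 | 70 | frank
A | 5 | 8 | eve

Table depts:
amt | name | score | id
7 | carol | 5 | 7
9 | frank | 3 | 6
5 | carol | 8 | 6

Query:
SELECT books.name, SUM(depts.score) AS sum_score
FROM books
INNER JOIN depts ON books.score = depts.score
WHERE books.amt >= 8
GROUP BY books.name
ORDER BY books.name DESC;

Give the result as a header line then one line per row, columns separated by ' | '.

== RESULT ==
books.name | sum_score
eve | 10

Derivation:
After JOIN depts (3 rows):
books.tag | books.score | books.amt | books.name | depts.amt | depts.name | depts.score | depts.id
D | 5 | 4 | frank | 7 | carol | 5 | 7
E | 5 | 8 | eve | 7 | carol | 5 | 7
A | 5 | 8 | eve | 7 | carol | 5 | 7
After WHERE (2 rows):
books.tag | books.score | books.amt | books.name | depts.amt | depts.name | depts.score | depts.id
E | 5 | 8 | eve | 7 | carol | 5 | 7
A | 5 | 8 | eve | 7 | carol | 5 | 7
After GROUP BY (1 rows):
books.name | sum_score
eve | 10
After ORDER BY (1 rows):
books.name | sum_score
eve | 10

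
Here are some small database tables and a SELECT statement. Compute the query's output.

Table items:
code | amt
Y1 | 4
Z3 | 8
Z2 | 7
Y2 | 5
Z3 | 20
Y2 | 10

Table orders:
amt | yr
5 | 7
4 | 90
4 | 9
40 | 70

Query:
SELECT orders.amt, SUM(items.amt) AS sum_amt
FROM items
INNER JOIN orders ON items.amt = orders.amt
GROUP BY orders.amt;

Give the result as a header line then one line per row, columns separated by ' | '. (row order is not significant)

== RESULT ==
orders.amt | sum_amt
4 | 8
5 | 5

Derivation:
After JOIN orders (3 rows):
items.code | items.amt | orders.amt | orders.yr
Y1 | 4 | 4 | 90
Y1 | 4 | 4 | 9
Y2 | 5 | 5 | 7
After GROUP BY (2 rows):
orders.amt | sum_amt
4 | 8
5 | 5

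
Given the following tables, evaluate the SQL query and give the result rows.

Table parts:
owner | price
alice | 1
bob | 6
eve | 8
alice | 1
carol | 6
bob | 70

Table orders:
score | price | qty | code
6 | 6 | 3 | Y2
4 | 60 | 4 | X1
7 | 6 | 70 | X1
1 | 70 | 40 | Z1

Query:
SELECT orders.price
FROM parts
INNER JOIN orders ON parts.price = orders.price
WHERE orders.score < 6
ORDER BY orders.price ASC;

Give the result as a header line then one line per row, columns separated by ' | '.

After JOIN orders (5 rows):
parts.owner | parts.price | orders.score | orders.price | orders.qty | orders.code
bob | 6 | 6 | 6 | 3 | Y2
bob | 6 | 7 | 6 | 70 | X1
carol | 6 | 6 | 6 | 3 | Y2
carol | 6 | 7 | 6 | 70 | X1
bob | 70 | 1 | 70 | 40 | Z1
After WHERE (1 rows):
parts.owner | parts.price | orders.score | orders.price | orders.qty | orders.code
bob | 70 | 1 | 70 | 40 | Z1
After SELECT (1 rows):
orders.price
70
After ORDER BY (1 rows):
orders.price
70

== RESULT ==
orders.price
70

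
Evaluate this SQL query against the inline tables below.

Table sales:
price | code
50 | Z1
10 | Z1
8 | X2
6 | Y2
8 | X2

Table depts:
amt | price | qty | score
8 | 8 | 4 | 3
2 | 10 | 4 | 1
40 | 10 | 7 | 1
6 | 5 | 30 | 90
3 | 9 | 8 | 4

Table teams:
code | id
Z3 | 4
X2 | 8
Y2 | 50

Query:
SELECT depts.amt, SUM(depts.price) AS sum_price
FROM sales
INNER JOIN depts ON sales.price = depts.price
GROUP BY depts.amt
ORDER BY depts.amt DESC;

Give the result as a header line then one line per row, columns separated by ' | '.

== RESULT ==
depts.amt | sum_price
40 | 10
8 | 16
2 | 10

Derivation:
After JOIN depts (4 rows):
sales.price | sales.code | depts.amt | depts.price | depts.qty | depts.score
10 | Z1 | 2 | 10 | 4 | 1
10 | Z1 | 40 | 10 | 7 | 1
8 | X2 | 8 | 8 | 4 | 3
8 | X2 | 8 | 8 | 4 | 3
After GROUP BY (3 rows):
depts.amt | sum_price
2 | 10
40 | 10
8 | 16
After ORDER BY (3 rows):
depts.amt | sum_price
40 | 10
8 | 16
2 | 10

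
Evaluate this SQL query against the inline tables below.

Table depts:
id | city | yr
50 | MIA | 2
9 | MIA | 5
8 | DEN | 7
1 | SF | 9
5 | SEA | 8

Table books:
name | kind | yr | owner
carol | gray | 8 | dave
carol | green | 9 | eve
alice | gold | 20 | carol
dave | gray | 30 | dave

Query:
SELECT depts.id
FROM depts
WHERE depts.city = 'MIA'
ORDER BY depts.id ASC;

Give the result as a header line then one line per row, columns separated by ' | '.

After WHERE (2 rows):
depts.id | depts.city | depts.yr
50 | MIA | 2
9 | MIA | 5
After SELECT (2 rows):
depts.id
50
9
After ORDER BY (2 rows):
depts.id
9
50

== RESULT ==
depts.id
9
50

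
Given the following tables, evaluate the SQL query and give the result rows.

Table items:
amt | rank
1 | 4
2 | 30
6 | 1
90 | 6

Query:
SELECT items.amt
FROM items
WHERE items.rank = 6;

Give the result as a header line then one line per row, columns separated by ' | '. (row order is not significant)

After WHERE (1 rows):
items.amt | items.rank
90 | 6
After SELECT (1 rows):
items.amt
90

== RESULT ==
items.amt
90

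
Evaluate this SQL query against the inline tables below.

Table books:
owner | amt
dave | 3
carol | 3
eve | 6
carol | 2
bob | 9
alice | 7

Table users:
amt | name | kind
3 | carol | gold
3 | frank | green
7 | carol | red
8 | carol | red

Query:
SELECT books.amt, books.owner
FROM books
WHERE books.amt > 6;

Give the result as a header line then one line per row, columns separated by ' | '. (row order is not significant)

After WHERE (2 rows):
books.owner | books.amt
bob | 9
alice | 7
After SELECT (2 rows):
books.amt | books.owner
9 | bob
7 | alice

== RESULT ==
books.amt | books.owner
9 | bob
7 | alice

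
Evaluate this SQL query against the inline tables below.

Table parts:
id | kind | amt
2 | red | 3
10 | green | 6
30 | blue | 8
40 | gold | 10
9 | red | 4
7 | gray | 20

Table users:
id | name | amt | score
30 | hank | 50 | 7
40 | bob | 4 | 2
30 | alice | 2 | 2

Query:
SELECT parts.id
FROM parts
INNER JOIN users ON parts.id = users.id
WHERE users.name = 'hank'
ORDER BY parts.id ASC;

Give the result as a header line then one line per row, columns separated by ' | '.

== RESULT ==
parts.id
30

Derivation:
After JOIN users (3 rows):
parts.id | parts.kind | parts.amt | users.id | users.name | users.amt | users.score
30 | blue | 8 | 30 | hank | 50 | 7
30 | blue | 8 | 30 | alice | 2 | 2
40 | gold | 10 | 40 | bob | 4 | 2
After WHERE (1 rows):
parts.id | parts.kind | parts.amt | users.id | users.name | users.amt | users.score
30 | blue | 8 | 30 | hank | 50 | 7
After SELECT (1 rows):
parts.id
30
After ORDER BY (1 rows):
parts.id
30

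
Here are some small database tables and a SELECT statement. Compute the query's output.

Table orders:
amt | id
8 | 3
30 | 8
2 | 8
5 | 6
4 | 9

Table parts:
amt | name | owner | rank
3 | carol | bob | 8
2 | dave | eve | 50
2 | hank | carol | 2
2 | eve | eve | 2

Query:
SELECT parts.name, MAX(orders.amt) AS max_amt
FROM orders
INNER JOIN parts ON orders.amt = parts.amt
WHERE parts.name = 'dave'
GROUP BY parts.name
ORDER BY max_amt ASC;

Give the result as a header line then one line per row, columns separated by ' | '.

== RESULT ==
parts.name | max_amt
dave | 2

Derivation:
After JOIN parts (3 rows):
orders.amt | orders.id | parts.amt | parts.name | parts.owner | parts.rank
2 | 8 | 2 | dave | eve | 50
2 | 8 | 2 | hank | carol | 2
2 | 8 | 2 | eve | eve | 2
After WHERE (1 rows):
orders.amt | orders.id | parts.amt | parts.name | parts.owner | parts.rank
2 | 8 | 2 | dave | eve | 50
After GROUP BY (1 rows):
parts.name | max_amt
dave | 2
After ORDER BY (1 rows):
parts.name | max_amt
dave | 2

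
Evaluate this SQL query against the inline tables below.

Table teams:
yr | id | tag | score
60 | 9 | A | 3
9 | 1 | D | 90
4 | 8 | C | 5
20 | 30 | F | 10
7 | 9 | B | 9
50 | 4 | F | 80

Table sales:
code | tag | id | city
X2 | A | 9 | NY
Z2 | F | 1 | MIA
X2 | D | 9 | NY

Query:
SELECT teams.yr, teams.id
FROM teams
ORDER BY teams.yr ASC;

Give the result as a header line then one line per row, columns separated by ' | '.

== RESULT ==
teams.yr | teams.id
4 | 8
7 | 9
9 | 1
20 | 30
50 | 4
60 | 9

Derivation:
After SELECT (6 rows):
teams.yr | teams.id
60 | 9
9 | 1
4 | 8
20 | 30
7 | 9
50 | 4
After ORDER BY (6 rows):
teams.yr | teams.id
4 | 8
7 | 9
9 | 1
20 | 30
50 | 4
60 | 9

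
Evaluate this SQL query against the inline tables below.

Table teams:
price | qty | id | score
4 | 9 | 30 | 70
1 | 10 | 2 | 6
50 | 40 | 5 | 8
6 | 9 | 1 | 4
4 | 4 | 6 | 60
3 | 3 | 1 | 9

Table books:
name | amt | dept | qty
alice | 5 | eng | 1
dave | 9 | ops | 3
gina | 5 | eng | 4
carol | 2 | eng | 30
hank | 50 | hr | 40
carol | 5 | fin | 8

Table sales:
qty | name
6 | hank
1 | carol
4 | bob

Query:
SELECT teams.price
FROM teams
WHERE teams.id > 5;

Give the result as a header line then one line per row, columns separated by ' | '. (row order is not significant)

After WHERE (2 rows):
teams.price | teams.qty | teams.id | teams.score
4 | 9 | 30 | 70
4 | 4 | 6 | 60
After SELECT (2 rows):
teams.price
4
4

== RESULT ==
teams.price
4
4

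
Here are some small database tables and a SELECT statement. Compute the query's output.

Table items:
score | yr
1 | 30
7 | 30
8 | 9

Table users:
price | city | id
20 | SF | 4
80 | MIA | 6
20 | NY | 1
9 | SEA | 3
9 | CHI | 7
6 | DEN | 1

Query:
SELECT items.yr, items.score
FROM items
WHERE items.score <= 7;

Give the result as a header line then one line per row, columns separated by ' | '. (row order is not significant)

After WHERE (2 rows):
items.score | items.yr
1 | 30
7 | 30
After SELECT (2 rows):
items.yr | items.score
30 | 1
30 | 7

== RESULT ==
items.yr | items.score
30 | 1
30 | 7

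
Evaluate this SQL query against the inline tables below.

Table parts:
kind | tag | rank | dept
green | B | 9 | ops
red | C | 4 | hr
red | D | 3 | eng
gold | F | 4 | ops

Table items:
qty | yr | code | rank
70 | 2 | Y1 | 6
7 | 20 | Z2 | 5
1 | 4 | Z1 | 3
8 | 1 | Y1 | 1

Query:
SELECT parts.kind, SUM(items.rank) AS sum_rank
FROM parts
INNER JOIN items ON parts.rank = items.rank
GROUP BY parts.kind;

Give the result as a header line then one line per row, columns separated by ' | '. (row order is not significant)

== RESULT ==
parts.kind | sum_rank
red | 3

Derivation:
After JOIN items (1 rows):
parts.kind | parts.tag | parts.rank | parts.dept | items.qty | items.yr | items.code | items.rank
red | D | 3 | eng | 1 | 4 | Z1 | 3
After GROUP BY (1 rows):
parts.kind | sum_rank
red | 3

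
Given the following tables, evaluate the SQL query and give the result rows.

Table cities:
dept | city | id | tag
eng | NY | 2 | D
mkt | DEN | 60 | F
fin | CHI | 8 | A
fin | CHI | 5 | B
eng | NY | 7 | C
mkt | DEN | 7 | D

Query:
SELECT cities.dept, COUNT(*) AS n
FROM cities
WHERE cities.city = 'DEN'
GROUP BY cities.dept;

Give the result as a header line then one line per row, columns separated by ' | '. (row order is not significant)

After WHERE (2 rows):
cities.dept | cities.city | cities.id | cities.tag
mkt | DEN | 60 | F
mkt | DEN | 7 | D
After GROUP BY (1 rows):
cities.dept | n
mkt | 2

== RESULT ==
cities.dept | n
mkt | 2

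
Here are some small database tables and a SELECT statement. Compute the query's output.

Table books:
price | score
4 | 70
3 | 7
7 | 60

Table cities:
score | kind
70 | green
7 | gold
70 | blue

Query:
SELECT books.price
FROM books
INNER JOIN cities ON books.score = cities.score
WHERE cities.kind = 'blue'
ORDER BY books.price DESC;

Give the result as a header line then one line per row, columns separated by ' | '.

After JOIN cities (3 rows):
books.price | books.score | cities.score | cities.kind
4 | 70 | 70 | green
4 | 70 | 70 | blue
3 | 7 | 7 | gold
After WHERE (1 rows):
books.price | books.score | cities.score | cities.kind
4 | 70 | 70 | blue
After SELECT (1 rows):
books.price
4
After ORDER BY (1 rows):
books.price
4

== RESULT ==
books.price
4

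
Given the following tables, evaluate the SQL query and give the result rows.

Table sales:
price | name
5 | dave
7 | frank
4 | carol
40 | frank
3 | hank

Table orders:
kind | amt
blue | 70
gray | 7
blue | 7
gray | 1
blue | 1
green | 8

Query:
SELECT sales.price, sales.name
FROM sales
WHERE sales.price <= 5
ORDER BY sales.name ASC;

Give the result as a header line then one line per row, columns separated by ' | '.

== RESULT ==
sales.price | sales.name
4 | carol
5 | dave
3 | hank

Derivation:
After WHERE (3 rows):
sales.price | sales.name
5 | dave
4 | carol
3 | hank
After SELECT (3 rows):
sales.price | sales.name
5 | dave
4 | carol
3 | hank
After ORDER BY (3 rows):
sales.price | sales.name
4 | carol
5 | dave
3 | hank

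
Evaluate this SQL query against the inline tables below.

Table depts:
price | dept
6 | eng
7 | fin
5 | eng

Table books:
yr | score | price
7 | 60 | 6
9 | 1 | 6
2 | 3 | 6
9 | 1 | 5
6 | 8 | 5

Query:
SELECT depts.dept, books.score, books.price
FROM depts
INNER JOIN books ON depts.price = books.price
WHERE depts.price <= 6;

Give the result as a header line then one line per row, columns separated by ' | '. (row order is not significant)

After JOIN books (5 rows):
depts.price | depts.dept | books.yr | books.score | books.price
6 | eng | 7 | 60 | 6
6 | eng | 9 | 1 | 6
6 | eng | 2 | 3 | 6
5 | eng | 9 | 1 | 5
5 | eng | 6 | 8 | 5
After WHERE (5 rows):
depts.price | depts.dept | books.yr | books.score | books.price
6 | eng | 7 | 60 | 6
6 | eng | 9 | 1 | 6
6 | eng | 2 | 3 | 6
5 | eng | 9 | 1 | 5
5 | eng | 6 | 8 | 5
After SELECT (5 rows):
depts.dept | books.score | books.price
eng | 60 | 6
eng | 1 | 6
eng | 3 | 6
eng | 1 | 5
eng | 8 | 5

== RESULT ==
depts.dept | books.score | books.price
eng | 60 | 6
eng | 1 | 6
eng | 3 | 6
eng | 1 | 5
eng | 8 | 5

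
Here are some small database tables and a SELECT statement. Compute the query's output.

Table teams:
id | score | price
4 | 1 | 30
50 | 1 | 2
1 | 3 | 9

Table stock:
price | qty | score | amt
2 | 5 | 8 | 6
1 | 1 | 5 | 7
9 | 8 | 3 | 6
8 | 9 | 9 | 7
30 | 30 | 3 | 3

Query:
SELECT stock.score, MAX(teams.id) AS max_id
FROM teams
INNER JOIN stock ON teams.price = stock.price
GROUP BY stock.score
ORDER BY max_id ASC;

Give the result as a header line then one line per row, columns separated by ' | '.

After JOIN stock (3 rows):
teams.id | teams.score | teams.price | stock.price | stock.qty | stock.score | stock.amt
4 | 1 | 30 | 30 | 30 | 3 | 3
50 | 1 | 2 | 2 | 5 | 8 | 6
1 | 3 | 9 | 9 | 8 | 3 | 6
After GROUP BY (2 rows):
stock.score | max_id
3 | 4
8 | 50
After ORDER BY (2 rows):
stock.score | max_id
3 | 4
8 | 50

== RESULT ==
stock.score | max_id
3 | 4
8 | 50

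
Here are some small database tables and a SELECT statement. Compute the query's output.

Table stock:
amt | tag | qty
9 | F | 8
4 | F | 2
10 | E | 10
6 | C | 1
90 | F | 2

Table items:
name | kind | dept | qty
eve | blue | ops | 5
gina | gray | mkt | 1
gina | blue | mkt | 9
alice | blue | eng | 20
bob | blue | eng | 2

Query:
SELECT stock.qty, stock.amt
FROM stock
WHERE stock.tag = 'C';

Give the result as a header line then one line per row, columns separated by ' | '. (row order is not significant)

After WHERE (1 rows):
stock.amt | stock.tag | stock.qty
6 | C | 1
After SELECT (1 rows):
stock.qty | stock.amt
1 | 6

== RESULT ==
stock.qty | stock.amt
1 | 6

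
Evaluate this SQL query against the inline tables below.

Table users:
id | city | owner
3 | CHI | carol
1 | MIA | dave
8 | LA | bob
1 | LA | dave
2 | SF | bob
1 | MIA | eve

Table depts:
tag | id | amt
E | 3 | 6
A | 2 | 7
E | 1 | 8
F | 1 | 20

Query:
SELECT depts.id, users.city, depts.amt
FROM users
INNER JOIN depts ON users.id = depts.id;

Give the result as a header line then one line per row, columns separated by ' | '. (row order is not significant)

After JOIN depts (8 rows):
users.id | users.city | users.owner | depts.tag | depts.id | depts.amt
3 | CHI | carol | E | 3 | 6
1 | MIA | dave | E | 1 | 8
1 | MIA | dave | F | 1 | 20
1 | LA | dave | E | 1 | 8
1 | LA | dave | F | 1 | 20
2 | SF | bob | A | 2 | 7
1 | MIA | eve | E | 1 | 8
1 | MIA | eve | F | 1 | 20
After SELECT (8 rows):
depts.id | users.city | depts.amt
3 | CHI | 6
1 | MIA | 8
1 | MIA | 20
1 | LA | 8
1 | LA | 20
2 | SF | 7
1 | MIA | 8
1 | MIA | 20

== RESULT ==
depts.id | users.city | depts.amt
3 | CHI | 6
1 | MIA | 8
1 | MIA | 20
1 | LA | 8
1 | LA | 20
2 | SF | 7
1 | MIA | 8
1 | MIA | 20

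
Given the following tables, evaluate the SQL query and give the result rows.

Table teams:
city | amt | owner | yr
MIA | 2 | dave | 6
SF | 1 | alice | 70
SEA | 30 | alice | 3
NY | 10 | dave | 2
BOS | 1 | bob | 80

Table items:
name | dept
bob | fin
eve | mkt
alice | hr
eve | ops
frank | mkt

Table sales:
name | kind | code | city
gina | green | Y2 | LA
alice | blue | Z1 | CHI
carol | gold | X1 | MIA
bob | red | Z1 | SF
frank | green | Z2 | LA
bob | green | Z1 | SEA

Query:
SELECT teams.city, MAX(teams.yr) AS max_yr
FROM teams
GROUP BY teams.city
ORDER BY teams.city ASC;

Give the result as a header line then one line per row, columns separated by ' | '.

After GROUP BY (5 rows):
teams.city | max_yr
MIA | 6
SF | 70
SEA | 3
NY | 2
BOS | 80
After ORDER BY (5 rows):
teams.city | max_yr
BOS | 80
MIA | 6
NY | 2
SEA | 3
SF | 70

== RESULT ==
teams.city | max_yr
BOS | 80
MIA | 6
NY | 2
SEA | 3
SF | 70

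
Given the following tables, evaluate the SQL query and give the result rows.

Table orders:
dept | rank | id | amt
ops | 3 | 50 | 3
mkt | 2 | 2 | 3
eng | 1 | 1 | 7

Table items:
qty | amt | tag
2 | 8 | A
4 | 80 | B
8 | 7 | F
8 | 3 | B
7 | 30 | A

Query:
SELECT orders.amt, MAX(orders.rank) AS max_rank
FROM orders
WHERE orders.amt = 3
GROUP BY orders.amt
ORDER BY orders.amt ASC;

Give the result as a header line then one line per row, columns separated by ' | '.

After WHERE (2 rows):
orders.dept | orders.rank | orders.id | orders.amt
ops | 3 | 50 | 3
mkt | 2 | 2 | 3
After GROUP BY (1 rows):
orders.amt | max_rank
3 | 3
After ORDER BY (1 rows):
orders.amt | max_rank
3 | 3

== RESULT ==
orders.amt | max_rank
3 | 3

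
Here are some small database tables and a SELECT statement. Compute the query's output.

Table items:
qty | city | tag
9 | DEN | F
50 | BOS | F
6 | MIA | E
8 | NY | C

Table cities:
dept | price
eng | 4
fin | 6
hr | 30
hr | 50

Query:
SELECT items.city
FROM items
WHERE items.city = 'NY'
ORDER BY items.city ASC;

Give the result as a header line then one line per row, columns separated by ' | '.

== RESULT ==
items.city
NY

Derivation:
After WHERE (1 rows):
items.qty | items.city | items.tag
8 | NY | C
After SELECT (1 rows):
items.city
NY
After ORDER BY (1 rows):
items.city
NY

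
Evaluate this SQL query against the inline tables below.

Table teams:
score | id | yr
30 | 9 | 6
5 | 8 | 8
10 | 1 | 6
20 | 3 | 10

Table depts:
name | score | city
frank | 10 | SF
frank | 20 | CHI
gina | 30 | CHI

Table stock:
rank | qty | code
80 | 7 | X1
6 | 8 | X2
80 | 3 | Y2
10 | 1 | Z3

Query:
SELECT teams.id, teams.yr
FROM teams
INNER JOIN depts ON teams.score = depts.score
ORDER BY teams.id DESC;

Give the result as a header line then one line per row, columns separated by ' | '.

After JOIN depts (3 rows):
teams.score | teams.id | teams.yr | depts.name | depts.score | depts.city
30 | 9 | 6 | gina | 30 | CHI
10 | 1 | 6 | frank | 10 | SF
20 | 3 | 10 | frank | 20 | CHI
After SELECT (3 rows):
teams.id | teams.yr
9 | 6
1 | 6
3 | 10
After ORDER BY (3 rows):
teams.id | teams.yr
9 | 6
3 | 10
1 | 6

== RESULT ==
teams.id | teams.yr
9 | 6
3 | 10
1 | 6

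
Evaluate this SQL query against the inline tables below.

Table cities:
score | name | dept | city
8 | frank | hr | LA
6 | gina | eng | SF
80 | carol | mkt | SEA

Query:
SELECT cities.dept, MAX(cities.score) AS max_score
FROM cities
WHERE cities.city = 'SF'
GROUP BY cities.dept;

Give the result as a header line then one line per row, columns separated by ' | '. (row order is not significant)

After WHERE (1 rows):
cities.score | cities.name | cities.dept | cities.city
6 | gina | eng | SF
After GROUP BY (1 rows):
cities.dept | max_score
eng | 6

== RESULT ==
cities.dept | max_score
eng | 6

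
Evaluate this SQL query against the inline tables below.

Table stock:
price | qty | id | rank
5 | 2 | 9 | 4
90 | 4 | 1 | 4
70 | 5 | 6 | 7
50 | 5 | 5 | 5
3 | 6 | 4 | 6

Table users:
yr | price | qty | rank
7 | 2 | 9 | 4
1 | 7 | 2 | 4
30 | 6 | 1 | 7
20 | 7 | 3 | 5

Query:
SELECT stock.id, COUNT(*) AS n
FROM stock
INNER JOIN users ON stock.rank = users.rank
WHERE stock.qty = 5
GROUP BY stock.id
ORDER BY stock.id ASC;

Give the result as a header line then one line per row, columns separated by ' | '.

== RESULT ==
stock.id | n
5 | 1
6 | 1

Derivation:
After JOIN users (6 rows):
stock.price | stock.qty | stock.id | stock.rank | users.yr | users.price | users.qty | users.rank
5 | 2 | 9 | 4 | 7 | 2 | 9 | 4
5 | 2 | 9 | 4 | 1 | 7 | 2 | 4
90 | 4 | 1 | 4 | 7 | 2 | 9 | 4
90 | 4 | 1 | 4 | 1 | 7 | 2 | 4
70 | 5 | 6 | 7 | 30 | 6 | 1 | 7
50 | 5 | 5 | 5 | 20 | 7 | 3 | 5
After WHERE (2 rows):
stock.price | stock.qty | stock.id | stock.rank | users.yr | users.price | users.qty | users.rank
70 | 5 | 6 | 7 | 30 | 6 | 1 | 7
50 | 5 | 5 | 5 | 20 | 7 | 3 | 5
After GROUP BY (2 rows):
stock.id | n
6 | 1
5 | 1
After ORDER BY (2 rows):
stock.id | n
5 | 1
6 | 1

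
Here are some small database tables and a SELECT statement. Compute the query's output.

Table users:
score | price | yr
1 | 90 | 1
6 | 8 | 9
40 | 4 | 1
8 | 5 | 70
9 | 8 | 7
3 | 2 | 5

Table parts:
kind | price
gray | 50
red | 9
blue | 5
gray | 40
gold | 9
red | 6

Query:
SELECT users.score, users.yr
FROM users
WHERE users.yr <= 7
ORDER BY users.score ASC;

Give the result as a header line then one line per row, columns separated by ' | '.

== RESULT ==
users.score | users.yr
1 | 1
3 | 5
9 | 7
40 | 1

Derivation:
After WHERE (4 rows):
users.score | users.price | users.yr
1 | 90 | 1
40 | 4 | 1
9 | 8 | 7
3 | 2 | 5
After SELECT (4 rows):
users.score | users.yr
1 | 1
40 | 1
9 | 7
3 | 5
After ORDER BY (4 rows):
users.score | users.yr
1 | 1
3 | 5
9 | 7
40 | 1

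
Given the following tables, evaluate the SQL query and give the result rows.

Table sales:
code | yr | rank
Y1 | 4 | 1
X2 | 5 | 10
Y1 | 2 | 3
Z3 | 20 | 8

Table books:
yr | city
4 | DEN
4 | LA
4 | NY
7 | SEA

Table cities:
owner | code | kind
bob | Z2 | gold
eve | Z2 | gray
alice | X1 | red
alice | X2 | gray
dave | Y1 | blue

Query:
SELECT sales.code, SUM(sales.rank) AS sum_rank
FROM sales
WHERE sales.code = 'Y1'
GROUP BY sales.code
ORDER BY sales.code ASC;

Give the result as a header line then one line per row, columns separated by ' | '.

== RESULT ==
sales.code | sum_rank
Y1 | 4

Derivation:
After WHERE (2 rows):
sales.code | sales.yr | sales.rank
Y1 | 4 | 1
Y1 | 2 | 3
After GROUP BY (1 rows):
sales.code | sum_rank
Y1 | 4
After ORDER BY (1 rows):
sales.code | sum_rank
Y1 | 4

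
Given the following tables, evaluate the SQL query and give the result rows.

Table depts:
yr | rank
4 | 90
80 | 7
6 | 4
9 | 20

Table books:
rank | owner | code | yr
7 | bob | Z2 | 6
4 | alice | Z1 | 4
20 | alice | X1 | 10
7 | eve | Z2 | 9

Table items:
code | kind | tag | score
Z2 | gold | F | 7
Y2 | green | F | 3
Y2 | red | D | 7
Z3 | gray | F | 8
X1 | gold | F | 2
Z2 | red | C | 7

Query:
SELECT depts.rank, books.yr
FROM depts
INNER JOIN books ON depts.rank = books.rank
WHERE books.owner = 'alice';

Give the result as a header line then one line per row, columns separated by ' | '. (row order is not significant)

After JOIN books (4 rows):
depts.yr | depts.rank | books.rank | books.owner | books.code | books.yr
80 | 7 | 7 | bob | Z2 | 6
80 | 7 | 7 | eve | Z2 | 9
6 | 4 | 4 | alice | Z1 | 4
9 | 20 | 20 | alice | X1 | 10
After WHERE (2 rows):
depts.yr | depts.rank | books.rank | books.owner | books.code | books.yr
6 | 4 | 4 | alice | Z1 | 4
9 | 20 | 20 | alice | X1 | 10
After SELECT (2 rows):
depts.rank | books.yr
4 | 4
20 | 10

== RESULT ==
depts.rank | books.yr
4 | 4
20 | 10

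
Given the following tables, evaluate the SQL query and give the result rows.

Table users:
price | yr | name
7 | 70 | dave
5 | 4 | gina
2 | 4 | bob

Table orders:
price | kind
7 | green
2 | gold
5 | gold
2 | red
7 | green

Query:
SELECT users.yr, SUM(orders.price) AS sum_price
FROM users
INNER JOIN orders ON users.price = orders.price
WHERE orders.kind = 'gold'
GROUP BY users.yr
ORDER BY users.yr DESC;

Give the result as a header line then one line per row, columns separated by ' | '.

== RESULT ==
users.yr | sum_price
4 | 7

Derivation:
After JOIN orders (5 rows):
users.price | users.yr | users.name | orders.price | orders.kind
7 | 70 | dave | 7 | green
7 | 70 | dave | 7 | green
5 | 4 | gina | 5 | gold
2 | 4 | bob | 2 | gold
2 | 4 | bob | 2 | red
After WHERE (2 rows):
users.price | users.yr | users.name | orders.price | orders.kind
5 | 4 | gina | 5 | gold
2 | 4 | bob | 2 | gold
After GROUP BY (1 rows):
users.yr | sum_price
4 | 7
After ORDER BY (1 rows):
users.yr | sum_price
4 | 7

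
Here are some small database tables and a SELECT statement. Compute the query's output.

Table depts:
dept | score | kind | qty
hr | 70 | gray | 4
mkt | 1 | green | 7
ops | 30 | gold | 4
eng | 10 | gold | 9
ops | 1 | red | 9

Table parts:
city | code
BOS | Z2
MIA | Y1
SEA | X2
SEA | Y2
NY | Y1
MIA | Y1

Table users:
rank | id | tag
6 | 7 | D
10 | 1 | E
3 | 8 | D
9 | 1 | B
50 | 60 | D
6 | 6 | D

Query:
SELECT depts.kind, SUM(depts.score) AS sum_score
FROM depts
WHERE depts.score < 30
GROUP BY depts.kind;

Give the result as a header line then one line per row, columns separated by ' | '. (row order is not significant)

== RESULT ==
depts.kind | sum_score
green | 1
gold | 10
red | 1

Derivation:
After WHERE (3 rows):
depts.dept | depts.score | depts.kind | depts.qty
mkt | 1 | green | 7
eng | 10 | gold | 9
ops | 1 | red | 9
After GROUP BY (3 rows):
depts.kind | sum_score
green | 1
gold | 10
red | 1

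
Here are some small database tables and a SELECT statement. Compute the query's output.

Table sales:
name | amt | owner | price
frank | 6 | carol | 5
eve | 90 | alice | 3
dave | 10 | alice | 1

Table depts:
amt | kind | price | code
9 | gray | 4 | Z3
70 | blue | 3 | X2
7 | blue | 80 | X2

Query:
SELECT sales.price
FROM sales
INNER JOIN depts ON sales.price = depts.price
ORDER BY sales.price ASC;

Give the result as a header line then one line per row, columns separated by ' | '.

== RESULT ==
sales.price
3

Derivation:
After JOIN depts (1 rows):
sales.name | sales.amt | sales.owner | sales.price | depts.amt | depts.kind | depts.price | depts.code
eve | 90 | alice | 3 | 70 | blue | 3 | X2
After SELECT (1 rows):
sales.price
3
After ORDER BY (1 rows):
sales.price
3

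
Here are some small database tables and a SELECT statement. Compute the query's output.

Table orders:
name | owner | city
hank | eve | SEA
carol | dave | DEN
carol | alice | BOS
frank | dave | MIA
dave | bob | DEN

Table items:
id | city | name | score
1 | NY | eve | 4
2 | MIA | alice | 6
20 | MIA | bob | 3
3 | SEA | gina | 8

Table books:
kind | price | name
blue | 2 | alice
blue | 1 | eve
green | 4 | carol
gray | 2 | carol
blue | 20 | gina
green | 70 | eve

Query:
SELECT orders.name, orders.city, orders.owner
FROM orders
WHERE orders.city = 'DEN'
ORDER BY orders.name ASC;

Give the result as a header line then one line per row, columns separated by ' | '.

== RESULT ==
orders.name | orders.city | orders.owner
carol | DEN | dave
dave | DEN | bob

Derivation:
After WHERE (2 rows):
orders.name | orders.owner | orders.city
carol | dave | DEN
dave | bob | DEN
After SELECT (2 rows):
orders.name | orders.city | orders.owner
carol | DEN | dave
dave | DEN | bob
After ORDER BY (2 rows):
orders.name | orders.city | orders.owner
carol | DEN | dave
dave | DEN | bob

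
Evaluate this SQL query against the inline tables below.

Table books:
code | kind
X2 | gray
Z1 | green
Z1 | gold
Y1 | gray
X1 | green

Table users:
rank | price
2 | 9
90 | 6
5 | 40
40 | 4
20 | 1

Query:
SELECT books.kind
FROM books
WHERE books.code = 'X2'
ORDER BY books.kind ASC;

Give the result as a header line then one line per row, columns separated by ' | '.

After WHERE (1 rows):
books.code | books.kind
X2 | gray
After SELECT (1 rows):
books.kind
gray
After ORDER BY (1 rows):
books.kind
gray

== RESULT ==
books.kind
gray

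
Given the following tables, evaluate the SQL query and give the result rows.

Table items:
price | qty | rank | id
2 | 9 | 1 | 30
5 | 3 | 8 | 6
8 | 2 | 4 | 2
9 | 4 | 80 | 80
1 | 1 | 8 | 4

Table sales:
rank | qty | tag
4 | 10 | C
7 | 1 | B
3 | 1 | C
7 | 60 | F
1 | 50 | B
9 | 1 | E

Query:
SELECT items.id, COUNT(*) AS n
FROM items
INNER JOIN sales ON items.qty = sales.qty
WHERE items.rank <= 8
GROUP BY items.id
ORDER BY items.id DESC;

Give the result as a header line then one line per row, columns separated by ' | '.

After JOIN sales (3 rows):
items.price | items.qty | items.rank | items.id | sales.rank | sales.qty | sales.tag
1 | 1 | 8 | 4 | 7 | 1 | B
1 | 1 | 8 | 4 | 3 | 1 | C
1 | 1 | 8 | 4 | 9 | 1 | E
After WHERE (3 rows):
items.price | items.qty | items.rank | items.id | sales.rank | sales.qty | sales.tag
1 | 1 | 8 | 4 | 7 | 1 | B
1 | 1 | 8 | 4 | 3 | 1 | C
1 | 1 | 8 | 4 | 9 | 1 | E
After GROUP BY (1 rows):
items.id | n
4 | 3
After ORDER BY (1 rows):
items.id | n
4 | 3

== RESULT ==
items.id | n
4 | 3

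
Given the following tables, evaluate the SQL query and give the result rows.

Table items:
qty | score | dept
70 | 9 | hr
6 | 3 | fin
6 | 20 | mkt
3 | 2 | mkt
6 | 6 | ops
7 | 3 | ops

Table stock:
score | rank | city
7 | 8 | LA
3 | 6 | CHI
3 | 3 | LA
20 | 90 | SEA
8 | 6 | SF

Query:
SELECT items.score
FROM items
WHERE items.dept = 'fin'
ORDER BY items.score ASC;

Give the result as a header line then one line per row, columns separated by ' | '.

== RESULT ==
items.score
3

Derivation:
After WHERE (1 rows):
items.qty | items.score | items.dept
6 | 3 | fin
After SELECT (1 rows):
items.score
3
After ORDER BY (1 rows):
items.score
3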